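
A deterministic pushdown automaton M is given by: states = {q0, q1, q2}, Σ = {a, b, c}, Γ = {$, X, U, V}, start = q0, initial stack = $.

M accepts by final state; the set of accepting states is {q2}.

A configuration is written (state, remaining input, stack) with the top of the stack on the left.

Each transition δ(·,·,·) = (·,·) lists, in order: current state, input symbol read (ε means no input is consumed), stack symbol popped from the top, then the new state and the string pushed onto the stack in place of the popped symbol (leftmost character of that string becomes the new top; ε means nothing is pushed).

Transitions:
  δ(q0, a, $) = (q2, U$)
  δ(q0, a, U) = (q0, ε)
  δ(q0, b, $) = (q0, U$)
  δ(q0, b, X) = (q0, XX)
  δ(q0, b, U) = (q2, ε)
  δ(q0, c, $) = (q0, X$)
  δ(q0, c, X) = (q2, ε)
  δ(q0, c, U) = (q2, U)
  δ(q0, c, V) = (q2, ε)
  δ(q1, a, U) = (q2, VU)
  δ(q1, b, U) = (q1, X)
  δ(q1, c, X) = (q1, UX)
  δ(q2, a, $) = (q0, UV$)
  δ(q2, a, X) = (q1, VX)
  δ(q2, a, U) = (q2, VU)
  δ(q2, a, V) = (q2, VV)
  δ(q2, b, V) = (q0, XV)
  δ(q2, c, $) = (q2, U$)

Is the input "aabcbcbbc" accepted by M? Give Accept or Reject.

(q0, aabcbcbbc, $) ⊢ (q2, abcbcbbc, U$) ⊢ (q2, bcbcbbc, VU$) ⊢ (q0, cbcbbc, XVU$) ⊢ (q2, bcbbc, VU$) ⊢ (q0, cbbc, XVU$) ⊢ (q2, bbc, VU$) ⊢ (q0, bc, XVU$) ⊢ (q0, c, XXVU$) ⊢ (q2, ε, XVU$)
All input consumed; state q2 ∈ F.

Accept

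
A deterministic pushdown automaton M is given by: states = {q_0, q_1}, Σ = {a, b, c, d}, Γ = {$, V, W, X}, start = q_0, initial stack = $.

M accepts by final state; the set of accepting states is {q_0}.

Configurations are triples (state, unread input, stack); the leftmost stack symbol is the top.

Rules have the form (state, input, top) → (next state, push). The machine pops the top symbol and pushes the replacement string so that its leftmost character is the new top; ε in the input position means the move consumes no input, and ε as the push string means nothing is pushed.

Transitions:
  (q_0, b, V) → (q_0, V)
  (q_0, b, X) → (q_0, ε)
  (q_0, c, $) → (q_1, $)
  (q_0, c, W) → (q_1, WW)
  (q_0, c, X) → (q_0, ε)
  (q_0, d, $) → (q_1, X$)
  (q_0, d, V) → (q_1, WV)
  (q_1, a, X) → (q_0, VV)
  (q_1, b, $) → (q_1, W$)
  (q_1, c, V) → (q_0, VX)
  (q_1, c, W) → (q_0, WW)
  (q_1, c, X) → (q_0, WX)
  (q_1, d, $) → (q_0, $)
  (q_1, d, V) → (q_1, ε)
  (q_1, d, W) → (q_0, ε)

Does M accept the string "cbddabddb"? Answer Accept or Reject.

(q_0, cbddabddb, $)
  read c, top $: go to q_1, push $ → (q_1, bddabddb, $)
  read b, top $: go to q_1, push W$ → (q_1, ddabddb, W$)
  read d, top W: go to q_0, push ε → (q_0, dabddb, $)
  read d, top $: go to q_1, push X$ → (q_1, abddb, X$)
  read a, top X: go to q_0, push VV → (q_0, bddb, VV$)
  read b, top V: go to q_0, push V → (q_0, ddb, VV$)
  read d, top V: go to q_1, push WV → (q_1, db, WVV$)
  read d, top W: go to q_0, push ε → (q_0, b, VV$)
  read b, top V: go to q_0, push V → (q_0, ε, VV$)
All input consumed; state q_0 ∈ F.

Accept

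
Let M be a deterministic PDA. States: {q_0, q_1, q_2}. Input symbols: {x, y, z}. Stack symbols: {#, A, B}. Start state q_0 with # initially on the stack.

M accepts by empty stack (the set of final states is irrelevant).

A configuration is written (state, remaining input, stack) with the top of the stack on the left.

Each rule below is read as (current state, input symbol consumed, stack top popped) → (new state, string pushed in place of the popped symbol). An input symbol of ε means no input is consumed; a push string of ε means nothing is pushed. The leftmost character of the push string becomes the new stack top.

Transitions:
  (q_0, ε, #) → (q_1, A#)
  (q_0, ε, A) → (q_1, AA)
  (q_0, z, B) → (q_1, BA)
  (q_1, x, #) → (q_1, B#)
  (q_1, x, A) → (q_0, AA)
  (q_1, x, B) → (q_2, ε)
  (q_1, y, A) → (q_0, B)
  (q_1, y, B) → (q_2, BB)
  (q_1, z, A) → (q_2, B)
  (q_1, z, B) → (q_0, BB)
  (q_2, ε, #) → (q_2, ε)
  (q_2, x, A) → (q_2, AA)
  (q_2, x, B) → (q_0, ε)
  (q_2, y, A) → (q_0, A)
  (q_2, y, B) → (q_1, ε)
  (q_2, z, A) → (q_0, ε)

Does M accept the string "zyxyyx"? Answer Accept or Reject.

Accept

(q_0, zyxyyx, #)
  ε-move, top #: go to q_1, push A# → (q_1, zyxyyx, A#)
  read z, top A: go to q_2, push B → (q_2, yxyyx, B#)
  read y, top B: go to q_1, push ε → (q_1, xyyx, #)
  read x, top #: go to q_1, push B# → (q_1, yyx, B#)
  read y, top B: go to q_2, push BB → (q_2, yx, BB#)
  read y, top B: go to q_1, push ε → (q_1, x, B#)
  read x, top B: go to q_2, push ε → (q_2, ε, #)
  ε-move, top #: go to q_2, push ε → (q_2, ε, ε)
All input consumed and the stack is empty.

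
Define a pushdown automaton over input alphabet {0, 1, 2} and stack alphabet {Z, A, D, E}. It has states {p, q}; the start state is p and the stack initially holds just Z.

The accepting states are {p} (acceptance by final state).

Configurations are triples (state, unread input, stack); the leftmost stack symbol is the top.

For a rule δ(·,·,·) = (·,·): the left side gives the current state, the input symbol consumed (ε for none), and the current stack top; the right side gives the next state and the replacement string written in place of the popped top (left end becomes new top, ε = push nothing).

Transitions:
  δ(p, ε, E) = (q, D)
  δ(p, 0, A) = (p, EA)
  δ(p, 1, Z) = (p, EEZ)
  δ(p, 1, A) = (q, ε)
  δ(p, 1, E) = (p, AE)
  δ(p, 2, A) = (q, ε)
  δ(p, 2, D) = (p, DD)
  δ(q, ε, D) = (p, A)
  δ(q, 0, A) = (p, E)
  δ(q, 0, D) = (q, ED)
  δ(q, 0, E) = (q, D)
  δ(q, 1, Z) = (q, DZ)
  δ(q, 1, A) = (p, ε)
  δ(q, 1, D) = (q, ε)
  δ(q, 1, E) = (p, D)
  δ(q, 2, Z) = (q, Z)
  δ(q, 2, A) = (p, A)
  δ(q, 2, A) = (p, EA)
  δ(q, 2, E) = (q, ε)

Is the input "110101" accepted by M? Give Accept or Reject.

One accepting computation: (p, 110101, Z) ⊢ (p, 10101, EEZ) ⊢ (p, 0101, AEEZ) ⊢ (p, 101, EAEEZ) ⊢ (p, 01, AEAEEZ) ⊢ (p, 1, EAEAEEZ) ⊢ (p, ε, AEAEAEEZ)
All input consumed and state p ∈ F.

Accept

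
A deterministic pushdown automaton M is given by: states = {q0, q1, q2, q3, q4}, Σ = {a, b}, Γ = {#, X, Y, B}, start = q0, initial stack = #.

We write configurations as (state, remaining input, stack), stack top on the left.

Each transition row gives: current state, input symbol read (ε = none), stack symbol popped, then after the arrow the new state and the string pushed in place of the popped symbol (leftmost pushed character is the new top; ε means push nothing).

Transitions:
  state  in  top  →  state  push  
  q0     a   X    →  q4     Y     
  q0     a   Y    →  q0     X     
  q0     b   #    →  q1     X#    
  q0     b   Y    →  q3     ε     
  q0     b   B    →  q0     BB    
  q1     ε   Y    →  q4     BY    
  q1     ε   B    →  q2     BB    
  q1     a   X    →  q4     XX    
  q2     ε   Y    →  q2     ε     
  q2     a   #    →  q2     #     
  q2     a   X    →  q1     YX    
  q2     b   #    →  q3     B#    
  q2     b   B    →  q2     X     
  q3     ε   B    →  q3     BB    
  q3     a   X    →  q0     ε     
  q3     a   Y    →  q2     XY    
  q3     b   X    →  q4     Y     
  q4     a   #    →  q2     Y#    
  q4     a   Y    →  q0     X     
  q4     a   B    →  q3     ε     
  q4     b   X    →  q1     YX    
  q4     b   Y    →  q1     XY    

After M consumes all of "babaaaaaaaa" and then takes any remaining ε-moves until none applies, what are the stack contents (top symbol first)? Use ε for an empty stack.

XYXYXYXX#

(q0, babaaaaaaaa, #) ⊢ (q1, abaaaaaaaa, X#) ⊢ (q4, baaaaaaaa, XX#) ⊢ (q1, aaaaaaaa, YXX#) ⊢ (q4, aaaaaaaa, BYXX#) ⊢ (q3, aaaaaaa, YXX#) ⊢ (q2, aaaaaa, XYXX#) ⊢ (q1, aaaaa, YXYXX#) ⊢ (q4, aaaaa, BYXYXX#) ⊢ (q3, aaaa, YXYXX#) ⊢ (q2, aaa, XYXYXX#) ⊢ (q1, aa, YXYXYXX#) ⊢ (q4, aa, BYXYXYXX#) ⊢ (q3, a, YXYXYXX#) ⊢ (q2, ε, XYXYXYXX#)
All input consumed in state q2 with stack XYXYXYXX#.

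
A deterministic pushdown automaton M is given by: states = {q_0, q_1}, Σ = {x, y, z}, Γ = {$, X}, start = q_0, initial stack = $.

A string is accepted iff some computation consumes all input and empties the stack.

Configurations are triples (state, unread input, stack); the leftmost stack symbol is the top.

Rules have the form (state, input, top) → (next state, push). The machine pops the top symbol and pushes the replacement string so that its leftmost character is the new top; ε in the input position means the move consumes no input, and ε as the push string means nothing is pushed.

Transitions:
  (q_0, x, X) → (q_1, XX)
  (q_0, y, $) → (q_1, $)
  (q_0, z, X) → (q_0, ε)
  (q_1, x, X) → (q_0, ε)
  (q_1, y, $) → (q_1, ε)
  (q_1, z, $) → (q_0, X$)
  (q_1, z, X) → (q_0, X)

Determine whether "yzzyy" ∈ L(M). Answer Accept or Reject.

(q_0, yzzyy, $) ⊢ (q_1, zzyy, $) ⊢ (q_0, zyy, X$) ⊢ (q_0, yy, $) ⊢ (q_1, y, $) ⊢ (q_1, ε, ε)
All input consumed and the stack is empty.

Accept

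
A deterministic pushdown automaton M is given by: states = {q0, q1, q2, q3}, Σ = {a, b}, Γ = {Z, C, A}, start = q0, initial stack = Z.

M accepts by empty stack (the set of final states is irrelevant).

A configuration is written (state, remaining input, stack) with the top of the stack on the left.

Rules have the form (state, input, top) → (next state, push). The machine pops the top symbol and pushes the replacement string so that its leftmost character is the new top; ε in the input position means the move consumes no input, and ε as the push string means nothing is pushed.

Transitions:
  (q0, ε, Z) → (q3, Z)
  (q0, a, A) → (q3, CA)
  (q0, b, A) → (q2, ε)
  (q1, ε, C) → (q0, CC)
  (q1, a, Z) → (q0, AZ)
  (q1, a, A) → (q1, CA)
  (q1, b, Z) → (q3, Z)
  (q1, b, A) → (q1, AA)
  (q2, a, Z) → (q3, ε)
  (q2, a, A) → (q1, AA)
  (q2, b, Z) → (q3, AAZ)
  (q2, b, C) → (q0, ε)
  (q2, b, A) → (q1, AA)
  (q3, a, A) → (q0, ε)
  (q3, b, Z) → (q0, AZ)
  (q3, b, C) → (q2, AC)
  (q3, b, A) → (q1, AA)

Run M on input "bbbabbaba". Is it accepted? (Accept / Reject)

Accept

(q0, bbbabbaba, Z) ⊢ (q3, bbbabbaba, Z) ⊢ (q0, bbabbaba, AZ) ⊢ (q2, babbaba, Z) ⊢ (q3, abbaba, AAZ) ⊢ (q0, bbaba, AZ) ⊢ (q2, baba, Z) ⊢ (q3, aba, AAZ) ⊢ (q0, ba, AZ) ⊢ (q2, a, Z) ⊢ (q3, ε, ε)
All input consumed and the stack is empty.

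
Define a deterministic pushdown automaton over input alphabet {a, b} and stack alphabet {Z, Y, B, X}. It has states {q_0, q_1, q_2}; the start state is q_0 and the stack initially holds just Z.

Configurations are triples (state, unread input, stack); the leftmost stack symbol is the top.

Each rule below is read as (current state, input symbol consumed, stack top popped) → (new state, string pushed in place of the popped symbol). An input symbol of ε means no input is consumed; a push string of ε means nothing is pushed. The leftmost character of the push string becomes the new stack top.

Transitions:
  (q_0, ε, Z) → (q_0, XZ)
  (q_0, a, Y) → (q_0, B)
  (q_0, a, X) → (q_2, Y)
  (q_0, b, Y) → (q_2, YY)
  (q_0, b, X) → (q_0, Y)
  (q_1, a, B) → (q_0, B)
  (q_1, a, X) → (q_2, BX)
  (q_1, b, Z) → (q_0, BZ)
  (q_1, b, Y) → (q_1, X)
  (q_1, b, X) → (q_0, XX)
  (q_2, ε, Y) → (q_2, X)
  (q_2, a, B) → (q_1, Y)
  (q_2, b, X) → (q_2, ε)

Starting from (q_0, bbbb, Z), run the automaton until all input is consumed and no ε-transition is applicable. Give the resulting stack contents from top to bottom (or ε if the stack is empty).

Z

(q_0, bbbb, Z)
  ε-move, top Z: go to q_0, push XZ → (q_0, bbbb, XZ)
  read b, top X: go to q_0, push Y → (q_0, bbb, YZ)
  read b, top Y: go to q_2, push YY → (q_2, bb, YYZ)
  ε-move, top Y: go to q_2, push X → (q_2, bb, XYZ)
  read b, top X: go to q_2, push ε → (q_2, b, YZ)
  ε-move, top Y: go to q_2, push X → (q_2, b, XZ)
  read b, top X: go to q_2, push ε → (q_2, ε, Z)
All input consumed in state q_2 with stack Z.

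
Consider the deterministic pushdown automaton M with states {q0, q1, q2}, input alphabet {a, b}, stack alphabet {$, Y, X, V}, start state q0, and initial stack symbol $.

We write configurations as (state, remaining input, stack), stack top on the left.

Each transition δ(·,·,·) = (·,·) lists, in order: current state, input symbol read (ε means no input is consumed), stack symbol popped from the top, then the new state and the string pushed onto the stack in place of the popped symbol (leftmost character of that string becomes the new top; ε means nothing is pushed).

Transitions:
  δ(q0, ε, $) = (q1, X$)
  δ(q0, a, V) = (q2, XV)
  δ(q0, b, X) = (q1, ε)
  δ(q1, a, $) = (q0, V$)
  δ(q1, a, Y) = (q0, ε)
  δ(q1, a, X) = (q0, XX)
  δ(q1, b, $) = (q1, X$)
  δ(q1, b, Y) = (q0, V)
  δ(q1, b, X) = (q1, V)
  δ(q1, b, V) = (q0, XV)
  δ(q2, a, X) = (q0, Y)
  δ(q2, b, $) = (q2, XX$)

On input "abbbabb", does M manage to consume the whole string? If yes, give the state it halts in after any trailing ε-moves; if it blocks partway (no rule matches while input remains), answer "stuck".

stuck

(q0, abbbabb, $)
  ε-move, top $: go to q1, push X$ → (q1, abbbabb, X$)
  read a, top X: go to q0, push XX → (q0, bbbabb, XX$)
  read b, top X: go to q1, push ε → (q1, bbabb, X$)
  read b, top X: go to q1, push V → (q1, babb, V$)
  read b, top V: go to q0, push XV → (q0, abb, XV$)
No transition for (q0, a, top X); M blocks with input abb remaining.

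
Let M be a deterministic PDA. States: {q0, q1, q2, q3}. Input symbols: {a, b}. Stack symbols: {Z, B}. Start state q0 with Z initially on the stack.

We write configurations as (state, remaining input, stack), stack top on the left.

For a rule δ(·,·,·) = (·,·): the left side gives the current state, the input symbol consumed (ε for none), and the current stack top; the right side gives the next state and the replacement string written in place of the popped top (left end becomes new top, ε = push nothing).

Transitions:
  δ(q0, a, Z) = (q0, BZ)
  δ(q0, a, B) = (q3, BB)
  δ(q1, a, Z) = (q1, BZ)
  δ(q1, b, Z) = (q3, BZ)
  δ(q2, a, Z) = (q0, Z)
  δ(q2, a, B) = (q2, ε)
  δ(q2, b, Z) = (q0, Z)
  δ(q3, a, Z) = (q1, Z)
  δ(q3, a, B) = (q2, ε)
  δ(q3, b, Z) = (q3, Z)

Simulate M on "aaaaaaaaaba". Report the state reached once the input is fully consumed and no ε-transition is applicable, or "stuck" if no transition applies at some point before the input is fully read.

q0

(q0, aaaaaaaaaba, Z) ⊢ (q0, aaaaaaaaba, BZ) ⊢ (q3, aaaaaaaba, BBZ) ⊢ (q2, aaaaaaba, BZ) ⊢ (q2, aaaaaba, Z) ⊢ (q0, aaaaba, Z) ⊢ (q0, aaaba, BZ) ⊢ (q3, aaba, BBZ) ⊢ (q2, aba, BZ) ⊢ (q2, ba, Z) ⊢ (q0, a, Z) ⊢ (q0, ε, BZ)
All input consumed; M is in state q0.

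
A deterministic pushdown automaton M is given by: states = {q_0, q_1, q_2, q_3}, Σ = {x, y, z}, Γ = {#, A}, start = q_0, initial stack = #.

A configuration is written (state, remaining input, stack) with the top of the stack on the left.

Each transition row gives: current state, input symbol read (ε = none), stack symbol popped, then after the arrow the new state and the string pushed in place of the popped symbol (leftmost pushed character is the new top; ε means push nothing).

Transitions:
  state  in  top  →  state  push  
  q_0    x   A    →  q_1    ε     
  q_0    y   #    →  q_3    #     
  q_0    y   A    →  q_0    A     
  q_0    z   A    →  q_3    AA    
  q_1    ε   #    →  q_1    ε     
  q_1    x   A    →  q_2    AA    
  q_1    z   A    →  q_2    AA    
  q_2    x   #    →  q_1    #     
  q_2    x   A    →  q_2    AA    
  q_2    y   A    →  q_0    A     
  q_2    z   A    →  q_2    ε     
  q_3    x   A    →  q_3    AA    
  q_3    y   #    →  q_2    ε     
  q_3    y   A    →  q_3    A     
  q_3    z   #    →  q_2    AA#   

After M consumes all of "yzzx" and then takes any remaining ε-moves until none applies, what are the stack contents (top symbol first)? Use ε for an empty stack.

(q_0, yzzx, #)
  read y, top #: go to q_3, push # → (q_3, zzx, #)
  read z, top #: go to q_2, push AA# → (q_2, zx, AA#)
  read z, top A: go to q_2, push ε → (q_2, x, A#)
  read x, top A: go to q_2, push AA → (q_2, ε, AA#)
All input consumed in state q_2 with stack AA#.

AA#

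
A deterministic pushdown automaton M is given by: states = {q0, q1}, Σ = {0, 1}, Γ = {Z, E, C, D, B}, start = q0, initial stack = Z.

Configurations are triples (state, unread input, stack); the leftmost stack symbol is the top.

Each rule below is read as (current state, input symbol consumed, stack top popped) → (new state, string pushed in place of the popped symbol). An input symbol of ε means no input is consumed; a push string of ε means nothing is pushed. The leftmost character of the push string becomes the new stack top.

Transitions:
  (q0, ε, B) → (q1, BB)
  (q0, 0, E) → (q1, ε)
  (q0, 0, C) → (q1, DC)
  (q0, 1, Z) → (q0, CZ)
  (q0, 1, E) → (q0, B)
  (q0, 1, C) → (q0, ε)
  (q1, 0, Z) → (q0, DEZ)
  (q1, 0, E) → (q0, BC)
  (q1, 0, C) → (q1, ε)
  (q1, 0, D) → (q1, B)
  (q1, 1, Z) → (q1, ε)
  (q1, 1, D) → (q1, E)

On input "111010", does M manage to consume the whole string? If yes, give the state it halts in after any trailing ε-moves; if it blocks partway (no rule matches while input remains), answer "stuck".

(q0, 111010, Z)
  read 1, top Z: go to q0, push CZ → (q0, 11010, CZ)
  read 1, top C: go to q0, push ε → (q0, 1010, Z)
  read 1, top Z: go to q0, push CZ → (q0, 010, CZ)
  read 0, top C: go to q1, push DC → (q1, 10, DCZ)
  read 1, top D: go to q1, push E → (q1, 0, ECZ)
  read 0, top E: go to q0, push BC → (q0, ε, BCCZ)
  ε-move, top B: go to q1, push BB → (q1, ε, BBCCZ)
All input consumed; M is in state q1.

q1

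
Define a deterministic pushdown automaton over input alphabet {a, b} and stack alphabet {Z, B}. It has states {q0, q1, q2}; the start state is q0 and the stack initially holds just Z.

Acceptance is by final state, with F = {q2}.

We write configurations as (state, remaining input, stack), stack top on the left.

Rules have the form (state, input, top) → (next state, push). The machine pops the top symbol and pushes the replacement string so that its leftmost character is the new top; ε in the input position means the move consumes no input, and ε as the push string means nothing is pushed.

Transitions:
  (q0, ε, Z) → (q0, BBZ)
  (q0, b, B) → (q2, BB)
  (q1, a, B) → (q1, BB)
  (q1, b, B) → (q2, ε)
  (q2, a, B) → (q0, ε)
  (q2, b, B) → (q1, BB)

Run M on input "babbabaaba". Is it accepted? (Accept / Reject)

(q0, babbabaaba, Z) ⊢ (q0, babbabaaba, BBZ) ⊢ (q2, abbabaaba, BBBZ) ⊢ (q0, bbabaaba, BBZ) ⊢ (q2, babaaba, BBBZ) ⊢ (q1, abaaba, BBBBZ) ⊢ (q1, baaba, BBBBBZ) ⊢ (q2, aaba, BBBBZ) ⊢ (q0, aba, BBBZ)
No transition applies at (q0, aba, BBBZ); input not fully consumed.

Reject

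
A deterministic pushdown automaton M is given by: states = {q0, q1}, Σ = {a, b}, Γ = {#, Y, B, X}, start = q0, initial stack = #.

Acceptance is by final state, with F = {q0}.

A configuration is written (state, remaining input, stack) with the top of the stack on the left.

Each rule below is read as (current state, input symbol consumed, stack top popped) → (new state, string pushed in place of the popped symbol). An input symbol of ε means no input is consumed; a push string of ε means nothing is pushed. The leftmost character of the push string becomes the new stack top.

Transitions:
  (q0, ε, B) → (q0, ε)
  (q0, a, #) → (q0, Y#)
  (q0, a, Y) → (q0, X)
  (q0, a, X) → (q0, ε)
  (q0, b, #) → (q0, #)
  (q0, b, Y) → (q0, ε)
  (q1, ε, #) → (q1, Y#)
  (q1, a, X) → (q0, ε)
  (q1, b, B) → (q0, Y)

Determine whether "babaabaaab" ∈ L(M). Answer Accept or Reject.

Reject

(q0, babaabaaab, #)
  read b, top #: go to q0, push # → (q0, abaabaaab, #)
  read a, top #: go to q0, push Y# → (q0, baabaaab, Y#)
  read b, top Y: go to q0, push ε → (q0, aabaaab, #)
  read a, top #: go to q0, push Y# → (q0, abaaab, Y#)
  read a, top Y: go to q0, push X → (q0, baaab, X#)
No transition applies at (q0, baaab, X#); input not fully consumed.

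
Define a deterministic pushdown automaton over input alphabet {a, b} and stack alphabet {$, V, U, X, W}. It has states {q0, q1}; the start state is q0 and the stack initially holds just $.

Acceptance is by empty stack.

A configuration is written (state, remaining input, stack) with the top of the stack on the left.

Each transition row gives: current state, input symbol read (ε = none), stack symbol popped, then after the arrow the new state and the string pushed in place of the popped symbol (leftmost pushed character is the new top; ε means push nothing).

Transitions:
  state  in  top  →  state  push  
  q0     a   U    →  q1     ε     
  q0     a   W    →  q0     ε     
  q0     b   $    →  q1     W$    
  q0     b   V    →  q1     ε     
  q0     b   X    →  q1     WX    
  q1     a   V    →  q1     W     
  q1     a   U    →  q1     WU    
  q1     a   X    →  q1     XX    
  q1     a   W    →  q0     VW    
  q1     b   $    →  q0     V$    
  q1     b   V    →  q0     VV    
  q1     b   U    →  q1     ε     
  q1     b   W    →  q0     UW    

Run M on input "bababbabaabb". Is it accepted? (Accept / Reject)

Reject

(q0, bababbabaabb, $)
  read b, top $: go to q1, push W$ → (q1, ababbabaabb, W$)
  read a, top W: go to q0, push VW → (q0, babbabaabb, VW$)
  read b, top V: go to q1, push ε → (q1, abbabaabb, W$)
  read a, top W: go to q0, push VW → (q0, bbabaabb, VW$)
  read b, top V: go to q1, push ε → (q1, babaabb, W$)
  read b, top W: go to q0, push UW → (q0, abaabb, UW$)
  read a, top U: go to q1, push ε → (q1, baabb, W$)
  read b, top W: go to q0, push UW → (q0, aabb, UW$)
  read a, top U: go to q1, push ε → (q1, abb, W$)
  read a, top W: go to q0, push VW → (q0, bb, VW$)
  read b, top V: go to q1, push ε → (q1, b, W$)
  read b, top W: go to q0, push UW → (q0, ε, UW$)
All input consumed; stack is UW$, not empty, and no further ε-move applies.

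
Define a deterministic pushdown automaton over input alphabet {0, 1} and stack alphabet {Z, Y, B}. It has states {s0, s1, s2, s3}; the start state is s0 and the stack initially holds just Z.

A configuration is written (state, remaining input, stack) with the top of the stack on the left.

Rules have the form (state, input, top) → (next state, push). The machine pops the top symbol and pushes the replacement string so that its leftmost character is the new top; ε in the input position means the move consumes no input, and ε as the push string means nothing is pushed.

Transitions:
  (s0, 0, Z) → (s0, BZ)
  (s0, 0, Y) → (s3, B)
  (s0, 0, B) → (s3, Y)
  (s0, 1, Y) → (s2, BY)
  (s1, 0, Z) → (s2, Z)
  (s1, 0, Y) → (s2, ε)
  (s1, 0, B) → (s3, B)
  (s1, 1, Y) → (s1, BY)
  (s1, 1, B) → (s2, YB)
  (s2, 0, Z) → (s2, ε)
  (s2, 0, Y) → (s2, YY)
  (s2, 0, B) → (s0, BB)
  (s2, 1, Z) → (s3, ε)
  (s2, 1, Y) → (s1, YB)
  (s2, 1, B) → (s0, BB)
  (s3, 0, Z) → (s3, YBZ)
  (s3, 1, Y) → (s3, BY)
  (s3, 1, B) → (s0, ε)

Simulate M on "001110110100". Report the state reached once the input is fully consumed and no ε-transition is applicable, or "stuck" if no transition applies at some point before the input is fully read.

(s0, 001110110100, Z) ⊢ (s0, 01110110100, BZ) ⊢ (s3, 1110110100, YZ) ⊢ (s3, 110110100, BYZ) ⊢ (s0, 10110100, YZ) ⊢ (s2, 0110100, BYZ) ⊢ (s0, 110100, BBYZ)
No transition for (s0, 1, top B); M blocks with input 110100 remaining.

stuck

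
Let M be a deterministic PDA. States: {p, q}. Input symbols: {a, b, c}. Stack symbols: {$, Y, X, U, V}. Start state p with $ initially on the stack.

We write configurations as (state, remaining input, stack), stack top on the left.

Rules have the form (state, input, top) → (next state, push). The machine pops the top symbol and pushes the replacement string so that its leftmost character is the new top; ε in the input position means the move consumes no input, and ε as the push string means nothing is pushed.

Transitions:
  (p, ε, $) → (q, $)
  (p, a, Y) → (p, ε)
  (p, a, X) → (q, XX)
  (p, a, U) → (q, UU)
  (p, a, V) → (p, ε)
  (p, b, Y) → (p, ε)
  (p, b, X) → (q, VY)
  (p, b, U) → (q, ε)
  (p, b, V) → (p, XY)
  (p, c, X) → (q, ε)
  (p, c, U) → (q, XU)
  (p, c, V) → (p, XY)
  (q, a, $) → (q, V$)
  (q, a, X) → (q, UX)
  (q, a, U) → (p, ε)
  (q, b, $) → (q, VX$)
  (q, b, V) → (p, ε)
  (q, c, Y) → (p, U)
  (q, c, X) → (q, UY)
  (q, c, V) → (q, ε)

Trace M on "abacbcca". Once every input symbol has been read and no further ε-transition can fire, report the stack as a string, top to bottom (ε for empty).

(p, abacbcca, $) ⊢ (q, abacbcca, $) ⊢ (q, bacbcca, V$) ⊢ (p, acbcca, $) ⊢ (q, acbcca, $) ⊢ (q, cbcca, V$) ⊢ (q, bcca, $) ⊢ (q, cca, VX$) ⊢ (q, ca, X$) ⊢ (q, a, UY$) ⊢ (p, ε, Y$)
All input consumed in state p with stack Y$.

Y$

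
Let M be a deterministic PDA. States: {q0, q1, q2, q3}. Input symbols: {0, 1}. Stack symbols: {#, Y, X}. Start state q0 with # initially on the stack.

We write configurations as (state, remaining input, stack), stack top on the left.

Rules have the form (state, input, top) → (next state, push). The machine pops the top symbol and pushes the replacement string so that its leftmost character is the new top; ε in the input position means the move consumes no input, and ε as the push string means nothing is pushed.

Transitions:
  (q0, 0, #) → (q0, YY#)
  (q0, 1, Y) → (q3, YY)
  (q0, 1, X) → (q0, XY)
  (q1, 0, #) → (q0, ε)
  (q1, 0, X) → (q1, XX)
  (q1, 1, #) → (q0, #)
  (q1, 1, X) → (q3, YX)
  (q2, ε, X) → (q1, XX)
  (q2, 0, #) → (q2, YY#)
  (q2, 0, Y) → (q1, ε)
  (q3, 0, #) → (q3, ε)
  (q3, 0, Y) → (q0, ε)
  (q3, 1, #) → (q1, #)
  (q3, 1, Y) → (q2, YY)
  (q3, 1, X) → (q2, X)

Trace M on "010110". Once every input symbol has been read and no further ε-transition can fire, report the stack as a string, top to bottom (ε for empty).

YYY#

(q0, 010110, #)
  read 0, top #: go to q0, push YY# → (q0, 10110, YY#)
  read 1, top Y: go to q3, push YY → (q3, 0110, YYY#)
  read 0, top Y: go to q0, push ε → (q0, 110, YY#)
  read 1, top Y: go to q3, push YY → (q3, 10, YYY#)
  read 1, top Y: go to q2, push YY → (q2, 0, YYYY#)
  read 0, top Y: go to q1, push ε → (q1, ε, YYY#)
All input consumed in state q1 with stack YYY#.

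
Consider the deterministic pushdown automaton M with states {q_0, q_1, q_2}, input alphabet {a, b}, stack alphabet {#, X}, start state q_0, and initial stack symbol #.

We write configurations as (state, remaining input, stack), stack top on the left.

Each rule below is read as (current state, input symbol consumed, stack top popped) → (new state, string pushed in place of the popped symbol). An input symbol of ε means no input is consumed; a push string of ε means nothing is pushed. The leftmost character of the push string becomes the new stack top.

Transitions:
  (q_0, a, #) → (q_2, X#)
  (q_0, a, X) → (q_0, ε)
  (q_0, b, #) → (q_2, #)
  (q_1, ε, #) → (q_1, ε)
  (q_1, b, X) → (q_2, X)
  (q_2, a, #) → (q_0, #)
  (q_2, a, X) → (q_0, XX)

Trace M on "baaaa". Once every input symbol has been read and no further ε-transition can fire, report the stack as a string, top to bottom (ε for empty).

(q_0, baaaa, #)
  read b, top #: go to q_2, push # → (q_2, aaaa, #)
  read a, top #: go to q_0, push # → (q_0, aaa, #)
  read a, top #: go to q_2, push X# → (q_2, aa, X#)
  read a, top X: go to q_0, push XX → (q_0, a, XX#)
  read a, top X: go to q_0, push ε → (q_0, ε, X#)
All input consumed in state q_0 with stack X#.

X#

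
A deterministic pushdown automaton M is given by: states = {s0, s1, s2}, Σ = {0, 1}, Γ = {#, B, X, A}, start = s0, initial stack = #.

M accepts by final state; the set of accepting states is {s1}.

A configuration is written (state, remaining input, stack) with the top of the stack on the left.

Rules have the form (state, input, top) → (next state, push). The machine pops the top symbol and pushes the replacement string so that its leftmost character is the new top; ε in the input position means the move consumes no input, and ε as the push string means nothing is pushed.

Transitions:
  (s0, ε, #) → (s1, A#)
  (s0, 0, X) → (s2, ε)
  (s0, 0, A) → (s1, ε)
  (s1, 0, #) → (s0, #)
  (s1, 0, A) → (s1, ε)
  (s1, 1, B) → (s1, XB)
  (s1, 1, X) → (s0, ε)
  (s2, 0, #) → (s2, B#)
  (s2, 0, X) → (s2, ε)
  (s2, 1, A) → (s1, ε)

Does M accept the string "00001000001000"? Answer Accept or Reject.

Reject

(s0, 00001000001000, #)
  ε-move, top #: go to s1, push A# → (s1, 00001000001000, A#)
  read 0, top A: go to s1, push ε → (s1, 0001000001000, #)
  read 0, top #: go to s0, push # → (s0, 001000001000, #)
  ε-move, top #: go to s1, push A# → (s1, 001000001000, A#)
  read 0, top A: go to s1, push ε → (s1, 01000001000, #)
  read 0, top #: go to s0, push # → (s0, 1000001000, #)
  ε-move, top #: go to s1, push A# → (s1, 1000001000, A#)
No transition applies at (s1, 1000001000, A#); input not fully consumed.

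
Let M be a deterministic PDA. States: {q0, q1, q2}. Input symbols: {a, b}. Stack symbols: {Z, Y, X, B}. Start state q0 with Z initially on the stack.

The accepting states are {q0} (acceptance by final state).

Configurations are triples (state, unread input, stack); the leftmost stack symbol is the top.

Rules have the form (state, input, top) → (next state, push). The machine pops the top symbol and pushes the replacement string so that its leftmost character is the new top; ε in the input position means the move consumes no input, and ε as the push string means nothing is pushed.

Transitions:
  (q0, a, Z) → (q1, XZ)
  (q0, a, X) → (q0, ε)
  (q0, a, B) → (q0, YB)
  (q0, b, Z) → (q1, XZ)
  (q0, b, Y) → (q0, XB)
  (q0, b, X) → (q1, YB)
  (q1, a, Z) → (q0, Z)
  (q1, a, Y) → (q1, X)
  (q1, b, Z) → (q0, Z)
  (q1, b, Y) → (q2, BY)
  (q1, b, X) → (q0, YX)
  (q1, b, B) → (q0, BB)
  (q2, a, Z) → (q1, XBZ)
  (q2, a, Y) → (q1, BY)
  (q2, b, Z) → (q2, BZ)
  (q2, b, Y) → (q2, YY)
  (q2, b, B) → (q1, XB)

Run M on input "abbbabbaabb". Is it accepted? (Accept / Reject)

(q0, abbbabbaabb, Z) ⊢ (q1, bbbabbaabb, XZ) ⊢ (q0, bbabbaabb, YXZ) ⊢ (q0, babbaabb, XBXZ) ⊢ (q1, abbaabb, YBBXZ) ⊢ (q1, bbaabb, XBBXZ) ⊢ (q0, baabb, YXBBXZ) ⊢ (q0, aabb, XBXBBXZ) ⊢ (q0, abb, BXBBXZ) ⊢ (q0, bb, YBXBBXZ) ⊢ (q0, b, XBBXBBXZ) ⊢ (q1, ε, YBBBXBBXZ)
All input consumed; state q1 ∉ F and no further ε-move applies.

Reject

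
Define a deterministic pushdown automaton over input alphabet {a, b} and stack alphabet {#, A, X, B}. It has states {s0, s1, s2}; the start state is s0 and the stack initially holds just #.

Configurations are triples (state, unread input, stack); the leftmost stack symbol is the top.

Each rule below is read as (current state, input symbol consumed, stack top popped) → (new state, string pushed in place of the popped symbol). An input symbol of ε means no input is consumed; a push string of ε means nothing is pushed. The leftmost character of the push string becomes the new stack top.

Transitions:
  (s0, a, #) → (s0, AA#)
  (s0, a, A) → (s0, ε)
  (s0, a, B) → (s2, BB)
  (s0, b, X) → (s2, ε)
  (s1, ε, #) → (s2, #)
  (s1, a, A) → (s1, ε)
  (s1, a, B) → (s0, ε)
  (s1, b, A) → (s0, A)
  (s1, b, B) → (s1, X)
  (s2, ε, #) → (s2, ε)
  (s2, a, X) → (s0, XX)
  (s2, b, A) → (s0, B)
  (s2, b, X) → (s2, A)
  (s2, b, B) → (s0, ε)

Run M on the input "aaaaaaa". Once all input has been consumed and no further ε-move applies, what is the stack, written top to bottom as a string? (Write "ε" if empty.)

(s0, aaaaaaa, #)
  read a, top #: go to s0, push AA# → (s0, aaaaaa, AA#)
  read a, top A: go to s0, push ε → (s0, aaaaa, A#)
  read a, top A: go to s0, push ε → (s0, aaaa, #)
  read a, top #: go to s0, push AA# → (s0, aaa, AA#)
  read a, top A: go to s0, push ε → (s0, aa, A#)
  read a, top A: go to s0, push ε → (s0, a, #)
  read a, top #: go to s0, push AA# → (s0, ε, AA#)
All input consumed in state s0 with stack AA#.

AA#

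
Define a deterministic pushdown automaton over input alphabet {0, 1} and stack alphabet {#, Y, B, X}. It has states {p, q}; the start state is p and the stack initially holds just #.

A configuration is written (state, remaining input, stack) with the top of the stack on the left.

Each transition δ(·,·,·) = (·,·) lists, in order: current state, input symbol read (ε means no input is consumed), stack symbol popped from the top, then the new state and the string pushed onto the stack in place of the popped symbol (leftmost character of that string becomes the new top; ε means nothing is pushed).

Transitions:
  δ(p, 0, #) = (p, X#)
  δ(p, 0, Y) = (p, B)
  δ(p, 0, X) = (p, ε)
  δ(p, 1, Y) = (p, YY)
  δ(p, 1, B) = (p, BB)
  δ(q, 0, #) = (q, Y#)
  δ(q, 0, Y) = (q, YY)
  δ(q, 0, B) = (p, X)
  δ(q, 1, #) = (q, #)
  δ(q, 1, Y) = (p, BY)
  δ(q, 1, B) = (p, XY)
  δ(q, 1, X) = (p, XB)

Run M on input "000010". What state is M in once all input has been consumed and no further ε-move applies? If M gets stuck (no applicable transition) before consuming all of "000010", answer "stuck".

(p, 000010, #)
  read 0, top #: go to p, push X# → (p, 00010, X#)
  read 0, top X: go to p, push ε → (p, 0010, #)
  read 0, top #: go to p, push X# → (p, 010, X#)
  read 0, top X: go to p, push ε → (p, 10, #)
No transition for (p, 1, top #); M blocks with input 10 remaining.

stuck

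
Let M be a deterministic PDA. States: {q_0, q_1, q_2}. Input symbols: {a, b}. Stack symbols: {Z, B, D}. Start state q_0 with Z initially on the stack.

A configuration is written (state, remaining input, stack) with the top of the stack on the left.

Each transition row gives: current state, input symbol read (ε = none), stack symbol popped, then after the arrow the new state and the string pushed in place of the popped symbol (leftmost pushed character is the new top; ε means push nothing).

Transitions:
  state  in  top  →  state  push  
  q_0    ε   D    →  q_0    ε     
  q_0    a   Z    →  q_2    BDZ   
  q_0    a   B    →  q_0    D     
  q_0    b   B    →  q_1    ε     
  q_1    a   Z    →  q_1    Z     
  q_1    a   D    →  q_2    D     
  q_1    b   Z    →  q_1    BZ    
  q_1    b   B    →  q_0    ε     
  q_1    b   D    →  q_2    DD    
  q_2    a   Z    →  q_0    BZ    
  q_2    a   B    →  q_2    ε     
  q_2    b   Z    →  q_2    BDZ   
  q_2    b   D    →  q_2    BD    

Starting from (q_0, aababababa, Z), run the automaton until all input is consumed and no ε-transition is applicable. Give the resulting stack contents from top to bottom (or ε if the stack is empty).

DZ

(q_0, aababababa, Z)
  read a, top Z: go to q_2, push BDZ → (q_2, ababababa, BDZ)
  read a, top B: go to q_2, push ε → (q_2, babababa, DZ)
  read b, top D: go to q_2, push BD → (q_2, abababa, BDZ)
  read a, top B: go to q_2, push ε → (q_2, bababa, DZ)
  read b, top D: go to q_2, push BD → (q_2, ababa, BDZ)
  read a, top B: go to q_2, push ε → (q_2, baba, DZ)
  read b, top D: go to q_2, push BD → (q_2, aba, BDZ)
  read a, top B: go to q_2, push ε → (q_2, ba, DZ)
  read b, top D: go to q_2, push BD → (q_2, a, BDZ)
  read a, top B: go to q_2, push ε → (q_2, ε, DZ)
All input consumed in state q_2 with stack DZ.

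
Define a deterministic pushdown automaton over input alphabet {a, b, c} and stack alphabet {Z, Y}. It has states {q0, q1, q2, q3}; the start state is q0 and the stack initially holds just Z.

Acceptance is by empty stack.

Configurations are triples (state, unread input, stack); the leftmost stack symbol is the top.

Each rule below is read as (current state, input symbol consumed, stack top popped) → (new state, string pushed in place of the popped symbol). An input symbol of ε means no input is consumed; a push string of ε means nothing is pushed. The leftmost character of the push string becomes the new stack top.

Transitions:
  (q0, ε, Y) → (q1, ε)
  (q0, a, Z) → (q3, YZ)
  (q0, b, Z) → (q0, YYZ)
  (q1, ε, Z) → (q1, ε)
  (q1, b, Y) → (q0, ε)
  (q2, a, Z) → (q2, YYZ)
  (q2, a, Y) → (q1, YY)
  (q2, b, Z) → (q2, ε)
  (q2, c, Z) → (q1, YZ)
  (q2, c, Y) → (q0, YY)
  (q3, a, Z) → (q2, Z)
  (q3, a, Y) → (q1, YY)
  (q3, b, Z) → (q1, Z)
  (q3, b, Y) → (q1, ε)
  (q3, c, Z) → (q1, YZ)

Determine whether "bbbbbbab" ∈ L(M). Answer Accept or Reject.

Accept

(q0, bbbbbbab, Z) ⊢ (q0, bbbbbab, YYZ) ⊢ (q1, bbbbbab, YZ) ⊢ (q0, bbbbab, Z) ⊢ (q0, bbbab, YYZ) ⊢ (q1, bbbab, YZ) ⊢ (q0, bbab, Z) ⊢ (q0, bab, YYZ) ⊢ (q1, bab, YZ) ⊢ (q0, ab, Z) ⊢ (q3, b, YZ) ⊢ (q1, ε, Z) ⊢ (q1, ε, ε)
All input consumed and the stack is empty.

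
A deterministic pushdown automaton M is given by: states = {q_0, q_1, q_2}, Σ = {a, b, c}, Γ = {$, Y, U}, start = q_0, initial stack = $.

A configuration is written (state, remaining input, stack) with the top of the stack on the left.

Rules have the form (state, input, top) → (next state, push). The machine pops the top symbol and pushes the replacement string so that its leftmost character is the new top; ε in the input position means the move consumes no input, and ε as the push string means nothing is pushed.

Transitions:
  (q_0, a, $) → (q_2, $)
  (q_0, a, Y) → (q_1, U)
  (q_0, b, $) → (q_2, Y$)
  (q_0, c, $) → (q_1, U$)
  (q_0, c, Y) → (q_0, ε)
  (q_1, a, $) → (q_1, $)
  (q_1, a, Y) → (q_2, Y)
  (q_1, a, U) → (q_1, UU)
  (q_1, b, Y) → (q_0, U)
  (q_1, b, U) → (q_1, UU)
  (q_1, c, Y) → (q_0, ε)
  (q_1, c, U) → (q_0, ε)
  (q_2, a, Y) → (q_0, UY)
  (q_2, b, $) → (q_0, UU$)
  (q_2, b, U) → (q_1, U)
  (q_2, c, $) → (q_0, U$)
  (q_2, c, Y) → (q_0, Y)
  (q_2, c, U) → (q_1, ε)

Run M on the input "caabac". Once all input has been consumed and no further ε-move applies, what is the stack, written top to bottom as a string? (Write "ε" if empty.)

(q_0, caabac, $) ⊢ (q_1, aabac, U$) ⊢ (q_1, abac, UU$) ⊢ (q_1, bac, UUU$) ⊢ (q_1, ac, UUUU$) ⊢ (q_1, c, UUUUU$) ⊢ (q_0, ε, UUUU$)
All input consumed in state q_0 with stack UUUU$.

UUUU$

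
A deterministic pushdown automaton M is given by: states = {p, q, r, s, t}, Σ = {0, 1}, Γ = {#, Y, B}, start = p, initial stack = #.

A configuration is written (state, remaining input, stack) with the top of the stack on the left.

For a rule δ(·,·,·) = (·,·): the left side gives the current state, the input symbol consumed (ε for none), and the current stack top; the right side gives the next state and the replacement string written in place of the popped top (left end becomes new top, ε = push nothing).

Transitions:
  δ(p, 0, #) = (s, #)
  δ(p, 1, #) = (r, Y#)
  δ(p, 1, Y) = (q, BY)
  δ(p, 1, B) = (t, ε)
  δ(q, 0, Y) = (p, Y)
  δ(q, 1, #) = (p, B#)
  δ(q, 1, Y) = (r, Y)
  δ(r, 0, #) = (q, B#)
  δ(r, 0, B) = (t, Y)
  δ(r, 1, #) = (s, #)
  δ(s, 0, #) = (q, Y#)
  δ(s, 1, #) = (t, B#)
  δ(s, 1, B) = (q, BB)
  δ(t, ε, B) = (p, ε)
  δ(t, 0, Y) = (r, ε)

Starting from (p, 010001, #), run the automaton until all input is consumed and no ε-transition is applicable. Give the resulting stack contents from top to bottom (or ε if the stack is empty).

BY#

(p, 010001, #)
  read 0, top #: go to s, push # → (s, 10001, #)
  read 1, top #: go to t, push B# → (t, 0001, B#)
  ε-move, top B: go to p, push ε → (p, 0001, #)
  read 0, top #: go to s, push # → (s, 001, #)
  read 0, top #: go to q, push Y# → (q, 01, Y#)
  read 0, top Y: go to p, push Y → (p, 1, Y#)
  read 1, top Y: go to q, push BY → (q, ε, BY#)
All input consumed in state q with stack BY#.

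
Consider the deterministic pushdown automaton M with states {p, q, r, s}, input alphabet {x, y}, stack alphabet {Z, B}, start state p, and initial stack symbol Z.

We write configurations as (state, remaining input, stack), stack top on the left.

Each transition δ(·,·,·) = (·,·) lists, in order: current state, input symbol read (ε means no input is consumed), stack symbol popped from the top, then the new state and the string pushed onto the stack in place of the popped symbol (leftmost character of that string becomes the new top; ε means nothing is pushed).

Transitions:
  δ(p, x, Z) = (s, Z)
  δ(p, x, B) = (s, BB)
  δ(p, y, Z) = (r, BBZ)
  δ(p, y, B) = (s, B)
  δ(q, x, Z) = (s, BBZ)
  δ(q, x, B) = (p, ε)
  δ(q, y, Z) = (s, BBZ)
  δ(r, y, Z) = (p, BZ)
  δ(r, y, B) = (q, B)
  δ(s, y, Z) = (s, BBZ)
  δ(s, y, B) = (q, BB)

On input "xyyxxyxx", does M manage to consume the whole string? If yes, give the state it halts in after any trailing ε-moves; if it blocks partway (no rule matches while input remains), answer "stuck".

s

(p, xyyxxyxx, Z) ⊢ (s, yyxxyxx, Z) ⊢ (s, yxxyxx, BBZ) ⊢ (q, xxyxx, BBBZ) ⊢ (p, xyxx, BBZ) ⊢ (s, yxx, BBBZ) ⊢ (q, xx, BBBBZ) ⊢ (p, x, BBBZ) ⊢ (s, ε, BBBBZ)
All input consumed; M is in state s.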